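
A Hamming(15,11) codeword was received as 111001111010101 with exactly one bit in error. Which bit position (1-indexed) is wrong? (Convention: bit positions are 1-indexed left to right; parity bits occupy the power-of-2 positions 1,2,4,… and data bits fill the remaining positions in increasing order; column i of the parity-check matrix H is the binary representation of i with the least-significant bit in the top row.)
Syndrome s = H · r^T (mod 2), r = 111001111010101:
  s[0] = (101010101010101)·(111001111010101) mod 2 = 1+0+1+0+0+0+1+0+1+0+1+0+1+0+1 mod 2 = 1
  s[1] = (011001100110011)·(111001111010101) mod 2 = 0+1+1+0+0+1+1+0+0+0+1+0+0+0+1 mod 2 = 0
  s[2] = (000111100001111)·(111001111010101) mod 2 = 0+0+0+0+0+1+1+0+0+0+0+0+1+0+1 mod 2 = 0
  s[3] = (000000011111111)·(111001111010101) mod 2 = 0+0+0+0+0+0+0+1+1+0+1+0+1+0+1 mod 2 = 1
Syndrome = 1001
Column i of H is the binary representation of i, so the syndrome is the binary index of the flipped bit.
Read s = 1001 with s[0] as LSB: 1·2^0 + 0·2^1 + 0·2^2 + 1·2^3 = 9.
Error is at bit position 9.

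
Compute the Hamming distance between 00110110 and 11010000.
XOR = 11100110, count of 1s = 5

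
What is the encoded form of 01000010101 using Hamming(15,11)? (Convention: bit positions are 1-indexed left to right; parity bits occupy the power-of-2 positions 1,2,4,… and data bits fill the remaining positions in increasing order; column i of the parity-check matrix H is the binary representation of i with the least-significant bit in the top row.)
Codeword c = d · G (mod 2), d = 01000010101:
  c[0] = d·G[:,0] = (01000010101)·(11011010101) mod 2 = 0+1+0+0+0+0+1+0+1+0+1 mod 2 = 0
  c[1] = d·G[:,1] = (01000010101)·(10110110011) mod 2 = 0+0+0+0+0+0+1+0+0+0+1 mod 2 = 0
  c[2] = d·G[:,2] = (01000010101)·(10000000000) mod 2 = 0+0+0+0+0+0+0+0+0+0+0 mod 2 = 0
  c[3] = d·G[:,3] = (01000010101)·(01110001111) mod 2 = 0+1+0+0+0+0+0+0+1+0+1 mod 2 = 1
  c[4] = d·G[:,4] = (01000010101)·(01000000000) mod 2 = 0+1+0+0+0+0+0+0+0+0+0 mod 2 = 1
  c[5] = d·G[:,5] = (01000010101)·(00100000000) mod 2 = 0+0+0+0+0+0+0+0+0+0+0 mod 2 = 0
  c[6] = d·G[:,6] = (01000010101)·(00010000000) mod 2 = 0+0+0+0+0+0+0+0+0+0+0 mod 2 = 0
  c[7] = d·G[:,7] = (01000010101)·(00001111111) mod 2 = 0+0+0+0+0+0+1+0+1+0+1 mod 2 = 1
  c[8] = d·G[:,8] = (01000010101)·(00001000000) mod 2 = 0+0+0+0+0+0+0+0+0+0+0 mod 2 = 0
  c[9] = d·G[:,9] = (01000010101)·(00000100000) mod 2 = 0+0+0+0+0+0+0+0+0+0+0 mod 2 = 0
  c[10] = d·G[:,10] = (01000010101)·(00000010000) mod 2 = 0+0+0+0+0+0+1+0+0+0+0 mod 2 = 1
  c[11] = d·G[:,11] = (01000010101)·(00000001000) mod 2 = 0+0+0+0+0+0+0+0+0+0+0 mod 2 = 0
  c[12] = d·G[:,12] = (01000010101)·(00000000100) mod 2 = 0+0+0+0+0+0+0+0+1+0+0 mod 2 = 1
  c[13] = d·G[:,13] = (01000010101)·(00000000010) mod 2 = 0+0+0+0+0+0+0+0+0+0+0 mod 2 = 0
  c[14] = d·G[:,14] = (01000010101)·(00000000001) mod 2 = 0+0+0+0+0+0+0+0+0+0+1 mod 2 = 1
Codeword = 000110010010101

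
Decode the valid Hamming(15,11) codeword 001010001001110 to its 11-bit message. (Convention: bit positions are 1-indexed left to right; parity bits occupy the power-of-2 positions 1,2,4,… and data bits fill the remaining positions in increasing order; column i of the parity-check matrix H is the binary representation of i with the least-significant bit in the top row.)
Parity bits occupy power-of-2 positions; data bits are at positions {3,5,6,7,9,10,11,12,13,14,15} (1-indexed).
Extract: c[3]=1 c[5]=1 c[6]=0 c[7]=0 c[9]=1 c[10]=0 c[11]=0 c[12]=1 c[13]=1 c[14]=1 c[15]=0
Data = 11001001110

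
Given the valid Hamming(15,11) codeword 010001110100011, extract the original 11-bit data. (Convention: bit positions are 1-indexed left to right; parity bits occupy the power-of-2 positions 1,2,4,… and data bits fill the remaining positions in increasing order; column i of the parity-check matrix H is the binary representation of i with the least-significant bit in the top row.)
Parity bits occupy power-of-2 positions; data bits are at positions {3,5,6,7,9,10,11,12,13,14,15} (1-indexed).
Extract: c[3]=0 c[5]=0 c[6]=1 c[7]=1 c[9]=0 c[10]=1 c[11]=0 c[12]=0 c[13]=0 c[14]=1 c[15]=1
Data = 00110100011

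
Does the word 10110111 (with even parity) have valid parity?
Sum of all bits: 1+0+1+1+0+1+1+1 = 6; 6 mod 2 = 0. Result is 0 → valid parity.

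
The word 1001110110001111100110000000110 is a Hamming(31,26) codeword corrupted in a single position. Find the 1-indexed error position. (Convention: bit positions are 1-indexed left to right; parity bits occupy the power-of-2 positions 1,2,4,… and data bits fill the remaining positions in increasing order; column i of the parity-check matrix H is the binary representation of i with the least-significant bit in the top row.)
Syndrome s = H · r^T (mod 2), r = 1001110110001111100110000000110:
  s[0] = (1010101010101010101010101010101)·(1001110110001111100110000000110) mod 2 = 1+0+0+0+1+0+0+0+1+0+0+0+1+0+1+0+1+0+0+0+1+0+0+0+0+0+0+0+1+0+0 mod 2 = 0
  s[1] = (0110011001100110011001100110011)·(1001110110001111100110000000110) mod 2 = 0+0+0+0+0+1+0+0+0+0+0+0+0+1+1+0+0+0+0+0+0+0+0+0+0+0+0+0+0+1+0 mod 2 = 0
  s[2] = (0001111000011110000111100001111)·(1001110110001111100110000000110) mod 2 = 0+0+0+1+1+1+0+0+0+0+0+0+1+1+1+0+0+0+0+1+1+0+0+0+0+0+0+0+1+1+0 mod 2 = 0
  s[3] = (0000000111111110000000011111111)·(1001110110001111100110000000110) mod 2 = 0+0+0+0+0+0+0+1+1+0+0+0+1+1+1+0+0+0+0+0+0+0+0+0+0+0+0+0+1+1+0 mod 2 = 1
  s[4] = (0000000000000001111111111111111)·(1001110110001111100110000000110) mod 2 = 0+0+0+0+0+0+0+0+0+0+0+0+0+0+0+1+1+0+0+1+1+0+0+0+0+0+0+0+1+1+0 mod 2 = 0
Syndrome = 00010
Column i of H is the binary representation of i, so the syndrome is the binary index of the flipped bit.
Read s = 00010 with s[0] as LSB: 0·2^0 + 0·2^1 + 0·2^2 + 1·2^3 + 0·2^4 = 8.
Error is at bit position 8.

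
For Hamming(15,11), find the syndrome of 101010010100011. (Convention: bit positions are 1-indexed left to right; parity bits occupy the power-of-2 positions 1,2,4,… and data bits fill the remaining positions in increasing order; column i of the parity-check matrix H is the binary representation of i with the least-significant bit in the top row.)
Syndrome s = H · r^T (mod 2), r = 101010010100011:
  s[0] = (101010101010101)·(101010010100011) mod 2 = 1+0+1+0+1+0+0+0+0+0+0+0+0+0+1 mod 2 = 0
  s[1] = (011001100110011)·(101010010100011) mod 2 = 0+0+1+0+0+0+0+0+0+1+0+0+0+1+1 mod 2 = 0
  s[2] = (000111100001111)·(101010010100011) mod 2 = 0+0+0+0+1+0+0+0+0+0+0+0+0+1+1 mod 2 = 1
  s[3] = (000000011111111)·(101010010100011) mod 2 = 0+0+0+0+0+0+0+1+0+1+0+0+0+1+1 mod 2 = 0
Syndrome = 0010
Non-zero syndrome: error at position 4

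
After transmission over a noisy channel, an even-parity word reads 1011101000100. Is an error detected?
Sum of received bits: 1+0+1+1+1+0+1+0+0+0+1+0+0 = 6; 6 mod 2 = 0. Result is 0 → no error detected.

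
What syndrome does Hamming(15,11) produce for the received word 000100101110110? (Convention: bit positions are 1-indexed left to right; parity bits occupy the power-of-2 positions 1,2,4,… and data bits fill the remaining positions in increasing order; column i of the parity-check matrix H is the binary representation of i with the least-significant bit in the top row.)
Syndrome s = H · r^T (mod 2), r = 000100101110110:
  s[0] = (101010101010101)·(000100101110110) mod 2 = 0+0+0+0+0+0+1+0+1+0+1+0+1+0+0 mod 2 = 0
  s[1] = (011001100110011)·(000100101110110) mod 2 = 0+0+0+0+0+0+1+0+0+1+1+0+0+1+0 mod 2 = 0
  s[2] = (000111100001111)·(000100101110110) mod 2 = 0+0+0+1+0+0+1+0+0+0+0+0+1+1+0 mod 2 = 0
  s[3] = (000000011111111)·(000100101110110) mod 2 = 0+0+0+0+0+0+0+0+1+1+1+0+1+1+0 mod 2 = 1
Syndrome = 0001
Non-zero syndrome: error at position 8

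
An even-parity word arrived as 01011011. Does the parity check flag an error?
Sum of received bits: 0+1+0+1+1+0+1+1 = 5; 5 mod 2 = 1. Result is 1 ≠ 0 → error detected.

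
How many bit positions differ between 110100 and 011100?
XOR = 101000, count of 1s = 2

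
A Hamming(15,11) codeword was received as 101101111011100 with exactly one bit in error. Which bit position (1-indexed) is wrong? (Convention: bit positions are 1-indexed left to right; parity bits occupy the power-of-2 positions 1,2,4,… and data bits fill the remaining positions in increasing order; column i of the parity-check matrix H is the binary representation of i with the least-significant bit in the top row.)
Syndrome s = H · r^T (mod 2), r = 101101111011100:
  s[0] = (101010101010101)·(101101111011100) mod 2 = 1+0+1+0+0+0+1+0+1+0+1+0+1+0+0 mod 2 = 0
  s[1] = (011001100110011)·(101101111011100) mod 2 = 0+0+1+0+0+1+1+0+0+0+1+0+0+0+0 mod 2 = 0
  s[2] = (000111100001111)·(101101111011100) mod 2 = 0+0+0+1+0+1+1+0+0+0+0+1+1+0+0 mod 2 = 1
  s[3] = (000000011111111)·(101101111011100) mod 2 = 0+0+0+0+0+0+0+1+1+0+1+1+1+0+0 mod 2 = 1
Syndrome = 0011
Column i of H is the binary representation of i, so the syndrome is the binary index of the flipped bit.
Read s = 0011 with s[0] as LSB: 0·2^0 + 0·2^1 + 1·2^2 + 1·2^3 = 12.
Error is at bit position 12.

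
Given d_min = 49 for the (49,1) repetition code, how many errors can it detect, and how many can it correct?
Detection only: up to d_min − 1 = 48 errors.
Correction: up to ⌊(d_min − 1)/2⌋ = ⌊48/2⌋ = 24 errors.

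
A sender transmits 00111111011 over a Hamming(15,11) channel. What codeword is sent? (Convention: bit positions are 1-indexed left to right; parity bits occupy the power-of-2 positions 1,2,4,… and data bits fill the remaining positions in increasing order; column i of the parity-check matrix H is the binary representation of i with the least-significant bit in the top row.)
Codeword c = d · G (mod 2), d = 00111111011:
  c[0] = d·G[:,0] = (00111111011)·(11011010101) mod 2 = 0+0+0+1+1+0+1+0+0+0+1 mod 2 = 0
  c[1] = d·G[:,1] = (00111111011)·(10110110011) mod 2 = 0+0+1+1+0+1+1+0+0+1+1 mod 2 = 0
  c[2] = d·G[:,2] = (00111111011)·(10000000000) mod 2 = 0+0+0+0+0+0+0+0+0+0+0 mod 2 = 0
  c[3] = d·G[:,3] = (00111111011)·(01110001111) mod 2 = 0+0+1+1+0+0+0+1+0+1+1 mod 2 = 1
  c[4] = d·G[:,4] = (00111111011)·(01000000000) mod 2 = 0+0+0+0+0+0+0+0+0+0+0 mod 2 = 0
  c[5] = d·G[:,5] = (00111111011)·(00100000000) mod 2 = 0+0+1+0+0+0+0+0+0+0+0 mod 2 = 1
  c[6] = d·G[:,6] = (00111111011)·(00010000000) mod 2 = 0+0+0+1+0+0+0+0+0+0+0 mod 2 = 1
  c[7] = d·G[:,7] = (00111111011)·(00001111111) mod 2 = 0+0+0+0+1+1+1+1+0+1+1 mod 2 = 0
  c[8] = d·G[:,8] = (00111111011)·(00001000000) mod 2 = 0+0+0+0+1+0+0+0+0+0+0 mod 2 = 1
  c[9] = d·G[:,9] = (00111111011)·(00000100000) mod 2 = 0+0+0+0+0+1+0+0+0+0+0 mod 2 = 1
  c[10] = d·G[:,10] = (00111111011)·(00000010000) mod 2 = 0+0+0+0+0+0+1+0+0+0+0 mod 2 = 1
  c[11] = d·G[:,11] = (00111111011)·(00000001000) mod 2 = 0+0+0+0+0+0+0+1+0+0+0 mod 2 = 1
  c[12] = d·G[:,12] = (00111111011)·(00000000100) mod 2 = 0+0+0+0+0+0+0+0+0+0+0 mod 2 = 0
  c[13] = d·G[:,13] = (00111111011)·(00000000010) mod 2 = 0+0+0+0+0+0+0+0+0+1+0 mod 2 = 1
  c[14] = d·G[:,14] = (00111111011)·(00000000001) mod 2 = 0+0+0+0+0+0+0+0+0+0+1 mod 2 = 1
Codeword = 000101101111011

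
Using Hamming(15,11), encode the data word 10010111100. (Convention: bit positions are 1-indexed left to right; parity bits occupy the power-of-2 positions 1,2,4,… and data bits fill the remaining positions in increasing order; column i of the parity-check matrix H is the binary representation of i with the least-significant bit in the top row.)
Codeword c = d · G (mod 2), d = 10010111100:
  c[0] = d·G[:,0] = (10010111100)·(11011010101) mod 2 = 1+0+0+1+0+0+1+0+1+0+0 mod 2 = 0
  c[1] = d·G[:,1] = (10010111100)·(10110110011) mod 2 = 1+0+0+1+0+1+1+0+0+0+0 mod 2 = 0
  c[2] = d·G[:,2] = (10010111100)·(10000000000) mod 2 = 1+0+0+0+0+0+0+0+0+0+0 mod 2 = 1
  c[3] = d·G[:,3] = (10010111100)·(01110001111) mod 2 = 0+0+0+1+0+0+0+1+1+0+0 mod 2 = 1
  c[4] = d·G[:,4] = (10010111100)·(01000000000) mod 2 = 0+0+0+0+0+0+0+0+0+0+0 mod 2 = 0
  c[5] = d·G[:,5] = (10010111100)·(00100000000) mod 2 = 0+0+0+0+0+0+0+0+0+0+0 mod 2 = 0
  c[6] = d·G[:,6] = (10010111100)·(00010000000) mod 2 = 0+0+0+1+0+0+0+0+0+0+0 mod 2 = 1
  c[7] = d·G[:,7] = (10010111100)·(00001111111) mod 2 = 0+0+0+0+0+1+1+1+1+0+0 mod 2 = 0
  c[8] = d·G[:,8] = (10010111100)·(00001000000) mod 2 = 0+0+0+0+0+0+0+0+0+0+0 mod 2 = 0
  c[9] = d·G[:,9] = (10010111100)·(00000100000) mod 2 = 0+0+0+0+0+1+0+0+0+0+0 mod 2 = 1
  c[10] = d·G[:,10] = (10010111100)·(00000010000) mod 2 = 0+0+0+0+0+0+1+0+0+0+0 mod 2 = 1
  c[11] = d·G[:,11] = (10010111100)·(00000001000) mod 2 = 0+0+0+0+0+0+0+1+0+0+0 mod 2 = 1
  c[12] = d·G[:,12] = (10010111100)·(00000000100) mod 2 = 0+0+0+0+0+0+0+0+1+0+0 mod 2 = 1
  c[13] = d·G[:,13] = (10010111100)·(00000000010) mod 2 = 0+0+0+0+0+0+0+0+0+0+0 mod 2 = 0
  c[14] = d·G[:,14] = (10010111100)·(00000000001) mod 2 = 0+0+0+0+0+0+0+0+0+0+0 mod 2 = 0
Codeword = 001100100111100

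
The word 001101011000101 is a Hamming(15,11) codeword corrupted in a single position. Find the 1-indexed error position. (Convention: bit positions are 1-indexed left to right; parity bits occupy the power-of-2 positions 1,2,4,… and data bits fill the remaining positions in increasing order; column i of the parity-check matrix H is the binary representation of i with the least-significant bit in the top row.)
Syndrome s = H · r^T (mod 2), r = 001101011000101:
  s[0] = (101010101010101)·(001101011000101) mod 2 = 0+0+1+0+0+0+0+0+1+0+0+0+1+0+1 mod 2 = 0
  s[1] = (011001100110011)·(001101011000101) mod 2 = 0+0+1+0+0+1+0+0+0+0+0+0+0+0+1 mod 2 = 1
  s[2] = (000111100001111)·(001101011000101) mod 2 = 0+0+0+1+0+1+0+0+0+0+0+0+1+0+1 mod 2 = 0
  s[3] = (000000011111111)·(001101011000101) mod 2 = 0+0+0+0+0+0+0+1+1+0+0+0+1+0+1 mod 2 = 0
Syndrome = 0100
Column i of H is the binary representation of i, so the syndrome is the binary index of the flipped bit.
Read s = 0100 with s[0] as LSB: 0·2^0 + 1·2^1 + 0·2^2 + 0·2^3 = 2.
Error is at bit position 2.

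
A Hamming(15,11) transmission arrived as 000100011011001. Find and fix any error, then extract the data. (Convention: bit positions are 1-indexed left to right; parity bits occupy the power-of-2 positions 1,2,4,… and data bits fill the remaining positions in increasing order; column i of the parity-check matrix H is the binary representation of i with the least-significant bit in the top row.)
Syndrome s = H · r^T (mod 2), r = 000100011011001:
  s[0] = (101010101010101)·(000100011011001) mod 2 = 0+0+0+0+0+0+0+0+1+0+1+0+0+0+1 mod 2 = 1
  s[1] = (011001100110011)·(000100011011001) mod 2 = 0+0+0+0+0+0+0+0+0+0+1+0+0+0+1 mod 2 = 0
  s[2] = (000111100001111)·(000100011011001) mod 2 = 0+0+0+1+0+0+0+0+0+0+0+1+0+0+1 mod 2 = 1
  s[3] = (000000011111111)·(000100011011001) mod 2 = 0+0+0+0+0+0+0+1+1+0+1+1+0+0+1 mod 2 = 1
Syndrome = 1011
Column 13 of H equals this syndrome → error at bit 13 (1-indexed).
Flip bit 13: 000100011011001 → 000100011011101
Extract data bits at positions {3,5,6,7,9,10,11,12,13,14,15}: 00001011101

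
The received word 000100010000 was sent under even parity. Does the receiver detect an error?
Sum of received bits: 0+0+0+1+0+0+0+1+0+0+0+0 = 2; 2 mod 2 = 0. Result is 0 → no error detected.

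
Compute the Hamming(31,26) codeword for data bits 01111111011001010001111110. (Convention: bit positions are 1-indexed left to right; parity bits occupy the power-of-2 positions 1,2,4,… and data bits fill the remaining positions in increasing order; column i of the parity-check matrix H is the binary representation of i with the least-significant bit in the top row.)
Codeword c = d · G (mod 2), d = 01111111011001010001111110:
  c[0] = d·G[:,0] = (01111111011001010001111110)·(11011010101101010101010101) mod 2 = 0+1+0+1+1+0+1+0+0+0+1+0+0+1+0+1+0+0+0+1+0+1+0+1+0+0 mod 2 = 0
  c[1] = d·G[:,1] = (01111111011001010001111110)·(10110110011011001100110011) mod 2 = 0+0+1+1+0+1+1+0+0+1+1+0+0+1+0+0+0+0+0+0+1+1+0+0+1+0 mod 2 = 0
  c[2] = d·G[:,2] = (01111111011001010001111110)·(10000000000000000000000000) mod 2 = 0+0+0+0+0+0+0+0+0+0+0+0+0+0+0+0+0+0+0+0+0+0+0+0+0+0 mod 2 = 0
  c[3] = d·G[:,3] = (01111111011001010001111110)·(01110001111000111100001111) mod 2 = 0+1+1+1+0+0+0+1+0+1+1+0+0+0+0+1+0+0+0+0+0+0+1+1+1+0 mod 2 = 0
  c[4] = d·G[:,4] = (01111111011001010001111110)·(01000000000000000000000000) mod 2 = 0+1+0+0+0+0+0+0+0+0+0+0+0+0+0+0+0+0+0+0+0+0+0+0+0+0 mod 2 = 1
  c[5] = d·G[:,5] = (01111111011001010001111110)·(00100000000000000000000000) mod 2 = 0+0+1+0+0+0+0+0+0+0+0+0+0+0+0+0+0+0+0+0+0+0+0+0+0+0 mod 2 = 1
  c[6] = d·G[:,6] = (01111111011001010001111110)·(00010000000000000000000000) mod 2 = 0+0+0+1+0+0+0+0+0+0+0+0+0+0+0+0+0+0+0+0+0+0+0+0+0+0 mod 2 = 1
  c[7] = d·G[:,7] = (01111111011001010001111110)·(00001111111000000011111111) mod 2 = 0+0+0+0+1+1+1+1+0+1+1+0+0+0+0+0+0+0+0+1+1+1+1+1+1+0 mod 2 = 0
  c[8] = d·G[:,8] = (01111111011001010001111110)·(00001000000000000000000000) mod 2 = 0+0+0+0+1+0+0+0+0+0+0+0+0+0+0+0+0+0+0+0+0+0+0+0+0+0 mod 2 = 1
  c[9] = d·G[:,9] = (01111111011001010001111110)·(00000100000000000000000000) mod 2 = 0+0+0+0+0+1+0+0+0+0+0+0+0+0+0+0+0+0+0+0+0+0+0+0+0+0 mod 2 = 1
  c[10] = d·G[:,10] = (01111111011001010001111110)·(00000010000000000000000000) mod 2 = 0+0+0+0+0+0+1+0+0+0+0+0+0+0+0+0+0+0+0+0+0+0+0+0+0+0 mod 2 = 1
  c[11] = d·G[:,11] = (01111111011001010001111110)·(00000001000000000000000000) mod 2 = 0+0+0+0+0+0+0+1+0+0+0+0+0+0+0+0+0+0+0+0+0+0+0+0+0+0 mod 2 = 1
  c[12] = d·G[:,12] = (01111111011001010001111110)·(00000000100000000000000000) mod 2 = 0+0+0+0+0+0+0+0+0+0+0+0+0+0+0+0+0+0+0+0+0+0+0+0+0+0 mod 2 = 0
  c[13] = d·G[:,13] = (01111111011001010001111110)·(00000000010000000000000000) mod 2 = 0+0+0+0+0+0+0+0+0+1+0+0+0+0+0+0+0+0+0+0+0+0+0+0+0+0 mod 2 = 1
  c[14] = d·G[:,14] = (01111111011001010001111110)·(00000000001000000000000000) mod 2 = 0+0+0+0+0+0+0+0+0+0+1+0+0+0+0+0+0+0+0+0+0+0+0+0+0+0 mod 2 = 1
  c[15] = d·G[:,15] = (01111111011001010001111110)·(00000000000111111111111111) mod 2 = 0+0+0+0+0+0+0+0+0+0+0+0+0+1+0+1+0+0+0+1+1+1+1+1+1+0 mod 2 = 0
  c[16] = d·G[:,16] = (01111111011001010001111110)·(00000000000100000000000000) mod 2 = 0+0+0+0+0+0+0+0+0+0+0+0+0+0+0+0+0+0+0+0+0+0+0+0+0+0 mod 2 = 0
  c[17] = d·G[:,17] = (01111111011001010001111110)·(00000000000010000000000000) mod 2 = 0+0+0+0+0+0+0+0+0+0+0+0+0+0+0+0+0+0+0+0+0+0+0+0+0+0 mod 2 = 0
  c[18] = d·G[:,18] = (01111111011001010001111110)·(00000000000001000000000000) mod 2 = 0+0+0+0+0+0+0+0+0+0+0+0+0+1+0+0+0+0+0+0+0+0+0+0+0+0 mod 2 = 1
  c[19] = d·G[:,19] = (01111111011001010001111110)·(00000000000000100000000000) mod 2 = 0+0+0+0+0+0+0+0+0+0+0+0+0+0+0+0+0+0+0+0+0+0+0+0+0+0 mod 2 = 0
  c[20] = d·G[:,20] = (01111111011001010001111110)·(00000000000000010000000000) mod 2 = 0+0+0+0+0+0+0+0+0+0+0+0+0+0+0+1+0+0+0+0+0+0+0+0+0+0 mod 2 = 1
  c[21] = d·G[:,21] = (01111111011001010001111110)·(00000000000000001000000000) mod 2 = 0+0+0+0+0+0+0+0+0+0+0+0+0+0+0+0+0+0+0+0+0+0+0+0+0+0 mod 2 = 0
  c[22] = d·G[:,22] = (01111111011001010001111110)·(00000000000000000100000000) mod 2 = 0+0+0+0+0+0+0+0+0+0+0+0+0+0+0+0+0+0+0+0+0+0+0+0+0+0 mod 2 = 0
  c[23] = d·G[:,23] = (01111111011001010001111110)·(00000000000000000010000000) mod 2 = 0+0+0+0+0+0+0+0+0+0+0+0+0+0+0+0+0+0+0+0+0+0+0+0+0+0 mod 2 = 0
  c[24] = d·G[:,24] = (01111111011001010001111110)·(00000000000000000001000000) mod 2 = 0+0+0+0+0+0+0+0+0+0+0+0+0+0+0+0+0+0+0+1+0+0+0+0+0+0 mod 2 = 1
  c[25] = d·G[:,25] = (01111111011001010001111110)·(00000000000000000000100000) mod 2 = 0+0+0+0+0+0+0+0+0+0+0+0+0+0+0+0+0+0+0+0+1+0+0+0+0+0 mod 2 = 1
  c[26] = d·G[:,26] = (01111111011001010001111110)·(00000000000000000000010000) mod 2 = 0+0+0+0+0+0+0+0+0+0+0+0+0+0+0+0+0+0+0+0+0+1+0+0+0+0 mod 2 = 1
  c[27] = d·G[:,27] = (01111111011001010001111110)·(00000000000000000000001000) mod 2 = 0+0+0+0+0+0+0+0+0+0+0+0+0+0+0+0+0+0+0+0+0+0+1+0+0+0 mod 2 = 1
  c[28] = d·G[:,28] = (01111111011001010001111110)·(00000000000000000000000100) mod 2 = 0+0+0+0+0+0+0+0+0+0+0+0+0+0+0+0+0+0+0+0+0+0+0+1+0+0 mod 2 = 1
  c[29] = d·G[:,29] = (01111111011001010001111110)·(00000000000000000000000010) mod 2 = 0+0+0+0+0+0+0+0+0+0+0+0+0+0+0+0+0+0+0+0+0+0+0+0+1+0 mod 2 = 1
  c[30] = d·G[:,30] = (01111111011001010001111110)·(00000000000000000000000001) mod 2 = 0+0+0+0+0+0+0+0+0+0+0+0+0+0+0+0+0+0+0+0+0+0+0+0+0+0 mod 2 = 0
Codeword = 0000111011110110001010001111110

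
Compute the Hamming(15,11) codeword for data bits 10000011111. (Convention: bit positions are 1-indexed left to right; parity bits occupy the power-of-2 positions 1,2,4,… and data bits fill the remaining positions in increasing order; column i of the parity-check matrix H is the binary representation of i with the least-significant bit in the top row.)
Codeword c = d · G (mod 2), d = 10000011111:
  c[0] = d·G[:,0] = (10000011111)·(11011010101) mod 2 = 1+0+0+0+0+0+1+0+1+0+1 mod 2 = 0
  c[1] = d·G[:,1] = (10000011111)·(10110110011) mod 2 = 1+0+0+0+0+0+1+0+0+1+1 mod 2 = 0
  c[2] = d·G[:,2] = (10000011111)·(10000000000) mod 2 = 1+0+0+0+0+0+0+0+0+0+0 mod 2 = 1
  c[3] = d·G[:,3] = (10000011111)·(01110001111) mod 2 = 0+0+0+0+0+0+0+1+1+1+1 mod 2 = 0
  c[4] = d·G[:,4] = (10000011111)·(01000000000) mod 2 = 0+0+0+0+0+0+0+0+0+0+0 mod 2 = 0
  c[5] = d·G[:,5] = (10000011111)·(00100000000) mod 2 = 0+0+0+0+0+0+0+0+0+0+0 mod 2 = 0
  c[6] = d·G[:,6] = (10000011111)·(00010000000) mod 2 = 0+0+0+0+0+0+0+0+0+0+0 mod 2 = 0
  c[7] = d·G[:,7] = (10000011111)·(00001111111) mod 2 = 0+0+0+0+0+0+1+1+1+1+1 mod 2 = 1
  c[8] = d·G[:,8] = (10000011111)·(00001000000) mod 2 = 0+0+0+0+0+0+0+0+0+0+0 mod 2 = 0
  c[9] = d·G[:,9] = (10000011111)·(00000100000) mod 2 = 0+0+0+0+0+0+0+0+0+0+0 mod 2 = 0
  c[10] = d·G[:,10] = (10000011111)·(00000010000) mod 2 = 0+0+0+0+0+0+1+0+0+0+0 mod 2 = 1
  c[11] = d·G[:,11] = (10000011111)·(00000001000) mod 2 = 0+0+0+0+0+0+0+1+0+0+0 mod 2 = 1
  c[12] = d·G[:,12] = (10000011111)·(00000000100) mod 2 = 0+0+0+0+0+0+0+0+1+0+0 mod 2 = 1
  c[13] = d·G[:,13] = (10000011111)·(00000000010) mod 2 = 0+0+0+0+0+0+0+0+0+1+0 mod 2 = 1
  c[14] = d·G[:,14] = (10000011111)·(00000000001) mod 2 = 0+0+0+0+0+0+0+0+0+0+1 mod 2 = 1
Codeword = 001000010011111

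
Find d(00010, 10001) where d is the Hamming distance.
XOR = 10011, count of 1s = 3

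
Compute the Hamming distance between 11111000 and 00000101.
XOR = 11111101, count of 1s = 7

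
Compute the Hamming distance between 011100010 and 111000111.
XOR = 100100101, count of 1s = 4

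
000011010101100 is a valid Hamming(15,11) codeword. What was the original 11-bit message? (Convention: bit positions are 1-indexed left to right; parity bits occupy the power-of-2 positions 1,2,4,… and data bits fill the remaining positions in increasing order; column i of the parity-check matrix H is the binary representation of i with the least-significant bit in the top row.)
Parity bits occupy power-of-2 positions; data bits are at positions {3,5,6,7,9,10,11,12,13,14,15} (1-indexed).
Extract: c[3]=0 c[5]=1 c[6]=1 c[7]=0 c[9]=0 c[10]=1 c[11]=0 c[12]=1 c[13]=1 c[14]=0 c[15]=0
Data = 01100101100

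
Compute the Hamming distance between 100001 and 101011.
XOR = 001010, count of 1s = 2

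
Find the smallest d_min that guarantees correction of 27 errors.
Correcting t errors requires d_min ≥ 2t + 1 = 2·27 + 1 = 55.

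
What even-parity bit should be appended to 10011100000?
Sum of data bits: 1+0+0+1+1+1+0+0+0+0+0 = 4.
4 mod 2 = 0, so parity bit = 0.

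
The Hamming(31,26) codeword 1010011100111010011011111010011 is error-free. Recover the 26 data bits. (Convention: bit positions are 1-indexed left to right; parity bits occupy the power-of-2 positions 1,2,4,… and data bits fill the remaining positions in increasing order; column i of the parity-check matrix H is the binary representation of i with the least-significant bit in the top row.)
Parity bits occupy power-of-2 positions; data bits are at positions {3,5,6,7,9,10,11,12,13,14,15,17,18,19,20,21,22,23,24,25,26,27,28,29,30,31} (1-indexed).
Extract: c[3]=1 c[5]=0 c[6]=1 c[7]=1 c[9]=0 c[10]=0 c[11]=1 c[12]=1 c[13]=1 c[14]=0 c[15]=1 c[17]=0 c[18]=1 c[19]=1 c[20]=0 c[21]=1 c[22]=1 c[23]=1 c[24]=1 c[25]=1 c[26]=0 c[27]=1 c[28]=0 c[29]=0 c[30]=1 c[31]=1
Data = 10110011101011011111010011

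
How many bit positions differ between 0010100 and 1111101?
XOR = 1101001, count of 1s = 4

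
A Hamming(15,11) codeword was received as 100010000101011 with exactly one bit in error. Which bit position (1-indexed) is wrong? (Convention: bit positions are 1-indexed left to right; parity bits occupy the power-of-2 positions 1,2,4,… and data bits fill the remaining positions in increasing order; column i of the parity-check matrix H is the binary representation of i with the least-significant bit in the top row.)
Syndrome s = H · r^T (mod 2), r = 100010000101011:
  s[0] = (101010101010101)·(100010000101011) mod 2 = 1+0+0+0+1+0+0+0+0+0+0+0+0+0+1 mod 2 = 1
  s[1] = (011001100110011)·(100010000101011) mod 2 = 0+0+0+0+0+0+0+0+0+1+0+0+0+1+1 mod 2 = 1
  s[2] = (000111100001111)·(100010000101011) mod 2 = 0+0+0+0+1+0+0+0+0+0+0+1+0+1+1 mod 2 = 0
  s[3] = (000000011111111)·(100010000101011) mod 2 = 0+0+0+0+0+0+0+0+0+1+0+1+0+1+1 mod 2 = 0
Syndrome = 1100
Column i of H is the binary representation of i, so the syndrome is the binary index of the flipped bit.
Read s = 1100 with s[0] as LSB: 1·2^0 + 1·2^1 + 0·2^2 + 0·2^3 = 3.
Error is at bit position 3.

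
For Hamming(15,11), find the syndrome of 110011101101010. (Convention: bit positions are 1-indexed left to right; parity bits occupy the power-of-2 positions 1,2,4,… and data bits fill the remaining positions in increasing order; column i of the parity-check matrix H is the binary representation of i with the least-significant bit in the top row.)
Syndrome s = H · r^T (mod 2), r = 110011101101010:
  s[0] = (101010101010101)·(110011101101010) mod 2 = 1+0+0+0+1+0+1+0+1+0+0+0+0+0+0 mod 2 = 0
  s[1] = (011001100110011)·(110011101101010) mod 2 = 0+1+0+0+0+1+1+0+0+1+0+0+0+1+0 mod 2 = 1
  s[2] = (000111100001111)·(110011101101010) mod 2 = 0+0+0+0+1+1+1+0+0+0+0+1+0+1+0 mod 2 = 1
  s[3] = (000000011111111)·(110011101101010) mod 2 = 0+0+0+0+0+0+0+0+1+1+0+1+0+1+0 mod 2 = 0
Syndrome = 0110
Non-zero syndrome: error at position 6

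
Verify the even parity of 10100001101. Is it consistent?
Sum of all bits: 1+0+1+0+0+0+0+1+1+0+1 = 5; 5 mod 2 = 1. Result is 1 → parity error detected.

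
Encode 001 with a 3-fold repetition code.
Repeat each bit 3× and concatenate:
0→000  0→000  1→111
Codeword = 000000111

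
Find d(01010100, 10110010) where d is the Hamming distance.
XOR = 11100110, count of 1s = 5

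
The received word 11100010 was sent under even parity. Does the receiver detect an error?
Sum of received bits: 1+1+1+0+0+0+1+0 = 4; 4 mod 2 = 0. Result is 0 → no error detected.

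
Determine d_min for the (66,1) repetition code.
d_min = 66 (the only two codewords are 0…0 and 1…1, differing in all 66 positions).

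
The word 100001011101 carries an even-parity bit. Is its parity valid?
Sum of all bits: 1+0+0+0+0+1+0+1+1+1+0+1 = 6; 6 mod 2 = 0. Result is 0 → valid parity.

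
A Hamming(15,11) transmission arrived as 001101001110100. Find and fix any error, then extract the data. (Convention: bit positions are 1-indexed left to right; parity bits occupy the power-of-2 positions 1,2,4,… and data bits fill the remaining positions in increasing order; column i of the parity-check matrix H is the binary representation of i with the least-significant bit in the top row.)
Syndrome s = H · r^T (mod 2), r = 001101001110100:
  s[0] = (101010101010101)·(001101001110100) mod 2 = 0+0+1+0+0+0+0+0+1+0+1+0+1+0+0 mod 2 = 0
  s[1] = (011001100110011)·(001101001110100) mod 2 = 0+0+1+0+0+1+0+0+0+1+1+0+0+0+0 mod 2 = 0
  s[2] = (000111100001111)·(001101001110100) mod 2 = 0+0+0+1+0+1+0+0+0+0+0+0+1+0+0 mod 2 = 1
  s[3] = (000000011111111)·(001101001110100) mod 2 = 0+0+0+0+0+0+0+0+1+1+1+0+1+0+0 mod 2 = 0
Syndrome = 0010
Column 4 of H equals this syndrome → error at bit 4 (1-indexed).
Flip bit 4: 001101001110100 → 001001001110100
Extract data bits at positions {3,5,6,7,9,10,11,12,13,14,15}: 10101110100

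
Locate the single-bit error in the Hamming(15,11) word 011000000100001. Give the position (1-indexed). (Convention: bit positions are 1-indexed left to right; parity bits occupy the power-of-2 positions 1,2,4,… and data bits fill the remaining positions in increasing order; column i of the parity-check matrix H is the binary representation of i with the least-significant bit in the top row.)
Syndrome s = H · r^T (mod 2), r = 011000000100001:
  s[0] = (101010101010101)·(011000000100001) mod 2 = 0+0+1+0+0+0+0+0+0+0+0+0+0+0+1 mod 2 = 0
  s[1] = (011001100110011)·(011000000100001) mod 2 = 0+1+1+0+0+0+0+0+0+1+0+0+0+0+1 mod 2 = 0
  s[2] = (000111100001111)·(011000000100001) mod 2 = 0+0+0+0+0+0+0+0+0+0+0+0+0+0+1 mod 2 = 1
  s[3] = (000000011111111)·(011000000100001) mod 2 = 0+0+0+0+0+0+0+0+0+1+0+0+0+0+1 mod 2 = 0
Syndrome = 0010
Column i of H is the binary representation of i, so the syndrome is the binary index of the flipped bit.
Read s = 0010 with s[0] as LSB: 0·2^0 + 0·2^1 + 1·2^2 + 0·2^3 = 4.
Error is at bit position 4.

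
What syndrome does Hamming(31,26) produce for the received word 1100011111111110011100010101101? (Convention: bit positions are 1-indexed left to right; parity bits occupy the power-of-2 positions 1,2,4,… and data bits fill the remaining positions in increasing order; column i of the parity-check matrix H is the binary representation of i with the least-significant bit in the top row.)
Syndrome s = H · r^T (mod 2), r = 1100011111111110011100010101101:
  s[0] = (1010101010101010101010101010101)·(1100011111111110011100010101101) mod 2 = 1+0+0+0+0+0+1+0+1+0+1+0+1+0+1+0+0+0+1+0+0+0+0+0+0+0+0+0+1+0+1 mod 2 = 1
  s[1] = (0110011001100110011001100110011)·(1100011111111110011100010101101) mod 2 = 0+1+0+0+0+1+1+0+0+1+1+0+0+1+1+0+0+1+1+0+0+0+0+0+0+1+0+0+0+0+1 mod 2 = 1
  s[2] = (0001111000011110000111100001111)·(1100011111111110011100010101101) mod 2 = 0+0+0+0+0+1+1+0+0+0+0+1+1+1+1+0+0+0+0+1+0+0+0+0+0+0+0+1+1+0+1 mod 2 = 0
  s[3] = (0000000111111110000000011111111)·(1100011111111110011100010101101) mod 2 = 0+0+0+0+0+0+0+1+1+1+1+1+1+1+1+0+0+0+0+0+0+0+0+1+0+1+0+1+1+0+1 mod 2 = 1
  s[4] = (0000000000000001111111111111111)·(1100011111111110011100010101101) mod 2 = 0+0+0+0+0+0+0+0+0+0+0+0+0+0+0+0+0+1+1+1+0+0+0+1+0+1+0+1+1+0+1 mod 2 = 0
Syndrome = 11010
Non-zero syndrome: error at position 11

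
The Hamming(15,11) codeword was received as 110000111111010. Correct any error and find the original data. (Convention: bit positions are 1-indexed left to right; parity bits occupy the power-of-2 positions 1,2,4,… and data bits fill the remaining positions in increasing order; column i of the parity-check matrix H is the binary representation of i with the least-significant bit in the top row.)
Syndrome s = H · r^T (mod 2), r = 110000111111010:
  s[0] = (101010101010101)·(110000111111010) mod 2 = 1+0+0+0+0+0+1+0+1+0+1+0+0+0+0 mod 2 = 0
  s[1] = (011001100110011)·(110000111111010) mod 2 = 0+1+0+0+0+0+1+0+0+1+1+0+0+1+0 mod 2 = 1
  s[2] = (000111100001111)·(110000111111010) mod 2 = 0+0+0+0+0+0+1+0+0+0+0+1+0+1+0 mod 2 = 1
  s[3] = (000000011111111)·(110000111111010) mod 2 = 0+0+0+0+0+0+0+1+1+1+1+1+0+1+0 mod 2 = 0
Syndrome = 0110
Column 6 of H equals this syndrome → error at bit 6 (1-indexed).
Flip bit 6: 110000111111010 → 110001111111010
Extract data bits at positions {3,5,6,7,9,10,11,12,13,14,15}: 00111111010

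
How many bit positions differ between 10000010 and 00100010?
XOR = 10100000, count of 1s = 2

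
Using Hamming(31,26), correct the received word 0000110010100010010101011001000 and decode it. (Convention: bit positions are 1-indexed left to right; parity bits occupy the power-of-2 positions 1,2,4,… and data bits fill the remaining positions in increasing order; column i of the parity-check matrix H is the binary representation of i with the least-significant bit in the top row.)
Syndrome s = H · r^T (mod 2), r = 0000110010100010010101011001000:
  s[0] = (1010101010101010101010101010101)·(0000110010100010010101011001000) mod 2 = 0+0+0+0+1+0+0+0+1+0+1+0+0+0+1+0+0+0+0+0+0+0+0+0+1+0+0+0+0+0+0 mod 2 = 1
  s[1] = (0110011001100110011001100110011)·(0000110010100010010101011001000) mod 2 = 0+0+0+0+0+1+0+0+0+0+1+0+0+0+1+0+0+1+0+0+0+1+0+0+0+0+0+0+0+0+0 mod 2 = 1
  s[2] = (0001111000011110000111100001111)·(0000110010100010010101011001000) mod 2 = 0+0+0+0+1+1+0+0+0+0+0+0+0+0+1+0+0+0+0+1+0+1+0+0+0+0+0+1+0+0+0 mod 2 = 0
  s[3] = (0000000111111110000000011111111)·(0000110010100010010101011001000) mod 2 = 0+0+0+0+0+0+0+0+1+0+1+0+0+0+1+0+0+0+0+0+0+0+0+1+1+0+0+1+0+0+0 mod 2 = 0
  s[4] = (0000000000000001111111111111111)·(0000110010100010010101011001000) mod 2 = 0+0+0+0+0+0+0+0+0+0+0+0+0+0+0+0+0+1+0+1+0+1+0+1+1+0+0+1+0+0+0 mod 2 = 0
Syndrome = 11000
Column 3 of H equals this syndrome → error at bit 3 (1-indexed).
Flip bit 3: 0000110010100010010101011001000 → 0010110010100010010101011001000
Extract data bits at positions {3,5,6,7,9,10,11,12,13,14,15,17,18,19,20,21,22,23,24,25,26,27,28,29,30,31}: 11101010001010101011001000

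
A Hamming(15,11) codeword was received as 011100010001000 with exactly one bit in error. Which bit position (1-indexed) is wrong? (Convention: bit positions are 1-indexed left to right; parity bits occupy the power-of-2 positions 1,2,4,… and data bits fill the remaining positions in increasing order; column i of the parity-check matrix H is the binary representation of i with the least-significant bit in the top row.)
Syndrome s = H · r^T (mod 2), r = 011100010001000:
  s[0] = (101010101010101)·(011100010001000) mod 2 = 0+0+1+0+0+0+0+0+0+0+0+0+0+0+0 mod 2 = 1
  s[1] = (011001100110011)·(011100010001000) mod 2 = 0+1+1+0+0+0+0+0+0+0+0+0+0+0+0 mod 2 = 0
  s[2] = (000111100001111)·(011100010001000) mod 2 = 0+0+0+1+0+0+0+0+0+0+0+1+0+0+0 mod 2 = 0
  s[3] = (000000011111111)·(011100010001000) mod 2 = 0+0+0+0+0+0+0+1+0+0+0+1+0+0+0 mod 2 = 0
Syndrome = 1000
Column i of H is the binary representation of i, so the syndrome is the binary index of the flipped bit.
Read s = 1000 with s[0] as LSB: 1·2^0 + 0·2^1 + 0·2^2 + 0·2^3 = 1.
Error is at bit position 1.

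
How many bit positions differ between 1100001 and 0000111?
XOR = 1100110, count of 1s = 4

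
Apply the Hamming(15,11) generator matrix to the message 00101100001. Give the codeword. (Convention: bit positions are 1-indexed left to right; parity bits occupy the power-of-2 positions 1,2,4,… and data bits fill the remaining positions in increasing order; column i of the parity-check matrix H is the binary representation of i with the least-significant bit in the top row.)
Codeword c = d · G (mod 2), d = 00101100001:
  c[0] = d·G[:,0] = (00101100001)·(11011010101) mod 2 = 0+0+0+0+1+0+0+0+0+0+1 mod 2 = 0
  c[1] = d·G[:,1] = (00101100001)·(10110110011) mod 2 = 0+0+1+0+0+1+0+0+0+0+1 mod 2 = 1
  c[2] = d·G[:,2] = (00101100001)·(10000000000) mod 2 = 0+0+0+0+0+0+0+0+0+0+0 mod 2 = 0
  c[3] = d·G[:,3] = (00101100001)·(01110001111) mod 2 = 0+0+1+0+0+0+0+0+0+0+1 mod 2 = 0
  c[4] = d·G[:,4] = (00101100001)·(01000000000) mod 2 = 0+0+0+0+0+0+0+0+0+0+0 mod 2 = 0
  c[5] = d·G[:,5] = (00101100001)·(00100000000) mod 2 = 0+0+1+0+0+0+0+0+0+0+0 mod 2 = 1
  c[6] = d·G[:,6] = (00101100001)·(00010000000) mod 2 = 0+0+0+0+0+0+0+0+0+0+0 mod 2 = 0
  c[7] = d·G[:,7] = (00101100001)·(00001111111) mod 2 = 0+0+0+0+1+1+0+0+0+0+1 mod 2 = 1
  c[8] = d·G[:,8] = (00101100001)·(00001000000) mod 2 = 0+0+0+0+1+0+0+0+0+0+0 mod 2 = 1
  c[9] = d·G[:,9] = (00101100001)·(00000100000) mod 2 = 0+0+0+0+0+1+0+0+0+0+0 mod 2 = 1
  c[10] = d·G[:,10] = (00101100001)·(00000010000) mod 2 = 0+0+0+0+0+0+0+0+0+0+0 mod 2 = 0
  c[11] = d·G[:,11] = (00101100001)·(00000001000) mod 2 = 0+0+0+0+0+0+0+0+0+0+0 mod 2 = 0
  c[12] = d·G[:,12] = (00101100001)·(00000000100) mod 2 = 0+0+0+0+0+0+0+0+0+0+0 mod 2 = 0
  c[13] = d·G[:,13] = (00101100001)·(00000000010) mod 2 = 0+0+0+0+0+0+0+0+0+0+0 mod 2 = 0
  c[14] = d·G[:,14] = (00101100001)·(00000000001) mod 2 = 0+0+0+0+0+0+0+0+0+0+1 mod 2 = 1
Codeword = 010001011100001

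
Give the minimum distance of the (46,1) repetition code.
d_min = 46 (the only two codewords are 0…0 and 1…1, differing in all 46 positions).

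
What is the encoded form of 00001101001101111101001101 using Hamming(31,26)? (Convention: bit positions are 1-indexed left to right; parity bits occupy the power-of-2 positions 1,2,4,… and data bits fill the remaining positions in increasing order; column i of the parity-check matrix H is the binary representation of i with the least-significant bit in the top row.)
Codeword c = d · G (mod 2), d = 00001101001101111101001101:
  c[0] = d·G[:,0] = (00001101001101111101001101)·(11011010101101010101010101) mod 2 = 0+0+0+0+1+0+0+0+0+0+1+1+0+1+0+1+0+1+0+1+0+0+0+1+0+1 mod 2 = 1
  c[1] = d·G[:,1] = (00001101001101111101001101)·(10110110011011001100110011) mod 2 = 0+0+0+0+0+1+0+0+0+0+1+0+0+1+0+0+1+1+0+0+0+0+0+0+0+1 mod 2 = 0
  c[2] = d·G[:,2] = (00001101001101111101001101)·(10000000000000000000000000) mod 2 = 0+0+0+0+0+0+0+0+0+0+0+0+0+0+0+0+0+0+0+0+0+0+0+0+0+0 mod 2 = 0
  c[3] = d·G[:,3] = (00001101001101111101001101)·(01110001111000111100001111) mod 2 = 0+0+0+0+0+0+0+1+0+0+1+0+0+0+1+1+1+1+0+0+0+0+1+1+0+1 mod 2 = 1
  c[4] = d·G[:,4] = (00001101001101111101001101)·(01000000000000000000000000) mod 2 = 0+0+0+0+0+0+0+0+0+0+0+0+0+0+0+0+0+0+0+0+0+0+0+0+0+0 mod 2 = 0
  c[5] = d·G[:,5] = (00001101001101111101001101)·(00100000000000000000000000) mod 2 = 0+0+0+0+0+0+0+0+0+0+0+0+0+0+0+0+0+0+0+0+0+0+0+0+0+0 mod 2 = 0
  c[6] = d·G[:,6] = (00001101001101111101001101)·(00010000000000000000000000) mod 2 = 0+0+0+0+0+0+0+0+0+0+0+0+0+0+0+0+0+0+0+0+0+0+0+0+0+0 mod 2 = 0
  c[7] = d·G[:,7] = (00001101001101111101001101)·(00001111111000000011111111) mod 2 = 0+0+0+0+1+1+0+1+0+0+1+0+0+0+0+0+0+0+0+1+0+0+1+1+0+1 mod 2 = 0
  c[8] = d·G[:,8] = (00001101001101111101001101)·(00001000000000000000000000) mod 2 = 0+0+0+0+1+0+0+0+0+0+0+0+0+0+0+0+0+0+0+0+0+0+0+0+0+0 mod 2 = 1
  c[9] = d·G[:,9] = (00001101001101111101001101)·(00000100000000000000000000) mod 2 = 0+0+0+0+0+1+0+0+0+0+0+0+0+0+0+0+0+0+0+0+0+0+0+0+0+0 mod 2 = 1
  c[10] = d·G[:,10] = (00001101001101111101001101)·(00000010000000000000000000) mod 2 = 0+0+0+0+0+0+0+0+0+0+0+0+0+0+0+0+0+0+0+0+0+0+0+0+0+0 mod 2 = 0
  c[11] = d·G[:,11] = (00001101001101111101001101)·(00000001000000000000000000) mod 2 = 0+0+0+0+0+0+0+1+0+0+0+0+0+0+0+0+0+0+0+0+0+0+0+0+0+0 mod 2 = 1
  c[12] = d·G[:,12] = (00001101001101111101001101)·(00000000100000000000000000) mod 2 = 0+0+0+0+0+0+0+0+0+0+0+0+0+0+0+0+0+0+0+0+0+0+0+0+0+0 mod 2 = 0
  c[13] = d·G[:,13] = (00001101001101111101001101)·(00000000010000000000000000) mod 2 = 0+0+0+0+0+0+0+0+0+0+0+0+0+0+0+0+0+0+0+0+0+0+0+0+0+0 mod 2 = 0
  c[14] = d·G[:,14] = (00001101001101111101001101)·(00000000001000000000000000) mod 2 = 0+0+0+0+0+0+0+0+0+0+1+0+0+0+0+0+0+0+0+0+0+0+0+0+0+0 mod 2 = 1
  c[15] = d·G[:,15] = (00001101001101111101001101)·(00000000000111111111111111) mod 2 = 0+0+0+0+0+0+0+0+0+0+0+1+0+1+1+1+1+1+0+1+0+0+1+1+0+1 mod 2 = 0
  c[16] = d·G[:,16] = (00001101001101111101001101)·(00000000000100000000000000) mod 2 = 0+0+0+0+0+0+0+0+0+0+0+1+0+0+0+0+0+0+0+0+0+0+0+0+0+0 mod 2 = 1
  c[17] = d·G[:,17] = (00001101001101111101001101)·(00000000000010000000000000) mod 2 = 0+0+0+0+0+0+0+0+0+0+0+0+0+0+0+0+0+0+0+0+0+0+0+0+0+0 mod 2 = 0
  c[18] = d·G[:,18] = (00001101001101111101001101)·(00000000000001000000000000) mod 2 = 0+0+0+0+0+0+0+0+0+0+0+0+0+1+0+0+0+0+0+0+0+0+0+0+0+0 mod 2 = 1
  c[19] = d·G[:,19] = (00001101001101111101001101)·(00000000000000100000000000) mod 2 = 0+0+0+0+0+0+0+0+0+0+0+0+0+0+1+0+0+0+0+0+0+0+0+0+0+0 mod 2 = 1
  c[20] = d·G[:,20] = (00001101001101111101001101)·(00000000000000010000000000) mod 2 = 0+0+0+0+0+0+0+0+0+0+0+0+0+0+0+1+0+0+0+0+0+0+0+0+0+0 mod 2 = 1
  c[21] = d·G[:,21] = (00001101001101111101001101)·(00000000000000001000000000) mod 2 = 0+0+0+0+0+0+0+0+0+0+0+0+0+0+0+0+1+0+0+0+0+0+0+0+0+0 mod 2 = 1
  c[22] = d·G[:,22] = (00001101001101111101001101)·(00000000000000000100000000) mod 2 = 0+0+0+0+0+0+0+0+0+0+0+0+0+0+0+0+0+1+0+0+0+0+0+0+0+0 mod 2 = 1
  c[23] = d·G[:,23] = (00001101001101111101001101)·(00000000000000000010000000) mod 2 = 0+0+0+0+0+0+0+0+0+0+0+0+0+0+0+0+0+0+0+0+0+0+0+0+0+0 mod 2 = 0
  c[24] = d·G[:,24] = (00001101001101111101001101)·(00000000000000000001000000) mod 2 = 0+0+0+0+0+0+0+0+0+0+0+0+0+0+0+0+0+0+0+1+0+0+0+0+0+0 mod 2 = 1
  c[25] = d·G[:,25] = (00001101001101111101001101)·(00000000000000000000100000) mod 2 = 0+0+0+0+0+0+0+0+0+0+0+0+0+0+0+0+0+0+0+0+0+0+0+0+0+0 mod 2 = 0
  c[26] = d·G[:,26] = (00001101001101111101001101)·(00000000000000000000010000) mod 2 = 0+0+0+0+0+0+0+0+0+0+0+0+0+0+0+0+0+0+0+0+0+0+0+0+0+0 mod 2 = 0
  c[27] = d·G[:,27] = (00001101001101111101001101)·(00000000000000000000001000) mod 2 = 0+0+0+0+0+0+0+0+0+0+0+0+0+0+0+0+0+0+0+0+0+0+1+0+0+0 mod 2 = 1
  c[28] = d·G[:,28] = (00001101001101111101001101)·(00000000000000000000000100) mod 2 = 0+0+0+0+0+0+0+0+0+0+0+0+0+0+0+0+0+0+0+0+0+0+0+1+0+0 mod 2 = 1
  c[29] = d·G[:,29] = (00001101001101111101001101)·(00000000000000000000000010) mod 2 = 0+0+0+0+0+0+0+0+0+0+0+0+0+0+0+0+0+0+0+0+0+0+0+0+0+0 mod 2 = 0
  c[30] = d·G[:,30] = (00001101001101111101001101)·(00000000000000000000000001) mod 2 = 0+0+0+0+0+0+0+0+0+0+0+0+0+0+0+0+0+0+0+0+0+0+0+0+0+1 mod 2 = 1
Codeword = 1001000011010010101111101001101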